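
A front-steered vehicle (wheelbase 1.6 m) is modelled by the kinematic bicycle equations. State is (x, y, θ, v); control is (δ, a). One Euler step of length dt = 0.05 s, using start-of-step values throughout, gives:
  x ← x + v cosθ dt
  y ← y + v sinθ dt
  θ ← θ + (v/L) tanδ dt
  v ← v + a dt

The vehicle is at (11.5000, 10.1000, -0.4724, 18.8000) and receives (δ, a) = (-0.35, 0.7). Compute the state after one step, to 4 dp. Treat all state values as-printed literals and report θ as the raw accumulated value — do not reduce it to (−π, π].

x' = 11.5000 + 18.8000·cos(-0.4724)·0.05 = 12.3371
y' = 10.1000 + 18.8000·sin(-0.4724)·0.05 = 9.6723
θ' = -0.4724 + (18.8000/1.6)·tan(-0.35)·0.05 = -0.6869
v' = 18.8000 + 0.7000·0.05 = 18.8350

(12.3371, 9.6723, -0.6869, 18.8350)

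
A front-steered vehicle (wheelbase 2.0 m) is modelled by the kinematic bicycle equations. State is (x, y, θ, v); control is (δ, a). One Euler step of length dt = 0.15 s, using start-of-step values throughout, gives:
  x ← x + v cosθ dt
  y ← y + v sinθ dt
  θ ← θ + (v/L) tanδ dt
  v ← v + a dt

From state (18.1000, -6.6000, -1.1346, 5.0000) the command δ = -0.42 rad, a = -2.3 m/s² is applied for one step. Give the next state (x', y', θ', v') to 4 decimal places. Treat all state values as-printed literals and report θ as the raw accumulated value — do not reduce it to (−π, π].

(18.4169, -7.2798, -1.3021, 4.6550)

x' = 18.1000 + 5.0000·cos(-1.1346)·0.15 = 18.4169
y' = -6.6000 + 5.0000·sin(-1.1346)·0.15 = -7.2798
θ' = -1.1346 + (5.0000/2.0)·tan(-0.42)·0.15 = -1.3021
v' = 5.0000 − 2.3000·0.15 = 4.6550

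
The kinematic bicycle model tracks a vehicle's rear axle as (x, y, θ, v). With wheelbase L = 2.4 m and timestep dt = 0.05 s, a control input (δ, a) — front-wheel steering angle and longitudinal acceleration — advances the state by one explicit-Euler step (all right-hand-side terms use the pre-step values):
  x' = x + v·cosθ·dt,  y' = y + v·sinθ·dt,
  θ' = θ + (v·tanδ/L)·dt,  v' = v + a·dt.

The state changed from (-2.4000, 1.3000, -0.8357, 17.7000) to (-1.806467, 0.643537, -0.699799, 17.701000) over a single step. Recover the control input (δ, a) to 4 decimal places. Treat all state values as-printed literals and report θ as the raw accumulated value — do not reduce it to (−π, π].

δ = 0.3531, a = 0.0200

a = (v'−v)/dt = (0.001000)/0.05 = 0.0200
Δθ = θ'−θ = 0.135901;  (v·dt/L) = 17.7000·0.05/2.4 = 0.368750
tan δ = Δθ·L/(v·dt) = 0.368545  →  δ = 0.3531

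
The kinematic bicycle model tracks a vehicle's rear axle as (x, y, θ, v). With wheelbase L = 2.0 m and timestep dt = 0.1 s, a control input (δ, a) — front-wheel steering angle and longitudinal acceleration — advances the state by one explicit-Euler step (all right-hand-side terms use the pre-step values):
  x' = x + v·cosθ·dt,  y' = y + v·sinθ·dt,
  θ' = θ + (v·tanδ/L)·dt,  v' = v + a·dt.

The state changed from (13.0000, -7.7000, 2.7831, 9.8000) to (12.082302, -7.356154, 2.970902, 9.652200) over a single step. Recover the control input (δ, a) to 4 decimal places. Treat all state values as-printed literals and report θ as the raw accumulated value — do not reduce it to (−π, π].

δ = 0.3660, a = -1.4780

a = (v'−v)/dt = (-0.147800)/0.1 = -1.4780
Δθ = θ'−θ = 0.187802;  (v·dt/L) = 9.8000·0.1/2.0 = 0.490000
tan δ = Δθ·L/(v·dt) = 0.383269  →  δ = 0.3660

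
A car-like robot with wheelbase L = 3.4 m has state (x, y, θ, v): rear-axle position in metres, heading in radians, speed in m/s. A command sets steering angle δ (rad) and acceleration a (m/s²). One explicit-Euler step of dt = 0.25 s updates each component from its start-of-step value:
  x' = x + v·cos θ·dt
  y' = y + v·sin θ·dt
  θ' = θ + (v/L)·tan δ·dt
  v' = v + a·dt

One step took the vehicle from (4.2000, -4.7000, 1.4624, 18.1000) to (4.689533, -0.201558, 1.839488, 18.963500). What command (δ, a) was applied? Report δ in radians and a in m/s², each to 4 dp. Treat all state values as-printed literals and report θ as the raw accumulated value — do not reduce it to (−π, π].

δ = 0.2761, a = 3.4540

a = (v'−v)/dt = (0.863500)/0.25 = 3.4540
Δθ = θ'−θ = 0.377088;  (v·dt/L) = 18.1000·0.25/3.4 = 1.330882
tan δ = Δθ·L/(v·dt) = 0.283337  →  δ = 0.2761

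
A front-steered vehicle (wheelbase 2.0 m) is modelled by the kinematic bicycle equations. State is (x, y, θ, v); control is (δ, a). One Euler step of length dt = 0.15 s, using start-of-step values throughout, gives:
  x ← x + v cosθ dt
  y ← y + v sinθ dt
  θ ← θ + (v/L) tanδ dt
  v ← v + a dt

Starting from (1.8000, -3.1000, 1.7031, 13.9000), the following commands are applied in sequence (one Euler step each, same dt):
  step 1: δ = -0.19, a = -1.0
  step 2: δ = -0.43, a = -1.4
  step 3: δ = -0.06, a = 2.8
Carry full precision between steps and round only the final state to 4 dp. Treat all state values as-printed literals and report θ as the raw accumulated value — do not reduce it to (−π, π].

(2.7117, 2.7653, 0.9687, 13.9600)

after step 1 (δ=-0.19, a=-1.0): (1.524951, -1.033222, 1.502607, 13.750000)
after step 2 (δ=-0.43, a=-1.4): (1.665483, 1.024485, 1.029654, 13.540000)
after step 3 (δ=-0.06, a=2.8): (2.711683, 2.765297, 0.968650, 13.960000)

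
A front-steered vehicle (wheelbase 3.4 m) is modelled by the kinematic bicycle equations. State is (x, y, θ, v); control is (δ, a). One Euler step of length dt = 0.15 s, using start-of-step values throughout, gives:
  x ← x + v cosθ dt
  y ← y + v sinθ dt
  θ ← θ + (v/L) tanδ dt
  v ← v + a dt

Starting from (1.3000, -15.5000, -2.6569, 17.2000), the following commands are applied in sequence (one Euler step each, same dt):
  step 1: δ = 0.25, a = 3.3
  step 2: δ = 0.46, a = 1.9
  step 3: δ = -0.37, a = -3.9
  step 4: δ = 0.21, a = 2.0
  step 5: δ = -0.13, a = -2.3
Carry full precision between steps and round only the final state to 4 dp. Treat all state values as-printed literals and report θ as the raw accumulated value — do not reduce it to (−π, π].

after step 1 (δ=0.25, a=3.3): (-0.982831, -16.702116, -2.463141, 17.695000)
after step 2 (δ=0.46, a=1.9): (-3.049284, -18.367893, -2.076363, 17.980000)
after step 3 (δ=-0.37, a=-3.9): (-4.355449, -20.727499, -2.384029, 17.395000)
after step 4 (δ=0.21, a=2.0): (-6.251102, -22.520454, -2.220458, 17.695000)
after step 5 (δ=-0.13, a=-2.3): (-7.856704, -24.634002, -2.322520, 17.350000)

(-7.8567, -24.6340, -2.3225, 17.3500)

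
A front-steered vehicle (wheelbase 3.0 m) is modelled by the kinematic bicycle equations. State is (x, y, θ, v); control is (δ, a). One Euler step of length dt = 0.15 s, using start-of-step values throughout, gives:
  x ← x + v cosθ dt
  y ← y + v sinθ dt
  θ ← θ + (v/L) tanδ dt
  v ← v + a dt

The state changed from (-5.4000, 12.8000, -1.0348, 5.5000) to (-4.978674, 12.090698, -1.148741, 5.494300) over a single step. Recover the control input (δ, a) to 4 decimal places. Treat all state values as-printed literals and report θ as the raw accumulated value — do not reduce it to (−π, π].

δ = -0.3928, a = -0.0380

a = (v'−v)/dt = (-0.005700)/0.15 = -0.0380
Δθ = θ'−θ = -0.113941;  (v·dt/L) = 5.5000·0.15/3.0 = 0.275000
tan δ = Δθ·L/(v·dt) = -0.414331  →  δ = -0.3928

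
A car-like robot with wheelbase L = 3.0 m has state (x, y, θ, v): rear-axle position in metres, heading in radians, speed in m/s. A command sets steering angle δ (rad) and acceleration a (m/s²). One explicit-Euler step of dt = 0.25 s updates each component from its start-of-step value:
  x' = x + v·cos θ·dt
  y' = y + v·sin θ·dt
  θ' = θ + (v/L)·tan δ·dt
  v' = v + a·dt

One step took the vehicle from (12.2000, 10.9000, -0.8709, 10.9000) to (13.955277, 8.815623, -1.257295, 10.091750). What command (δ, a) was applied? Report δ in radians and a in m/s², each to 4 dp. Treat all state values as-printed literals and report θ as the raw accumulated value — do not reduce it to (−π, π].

δ = -0.4022, a = -3.2330

a = (v'−v)/dt = (-0.808250)/0.25 = -3.2330
Δθ = θ'−θ = -0.386395;  (v·dt/L) = 10.9000·0.25/3.0 = 0.908333
tan δ = Δθ·L/(v·dt) = -0.425389  →  δ = -0.4022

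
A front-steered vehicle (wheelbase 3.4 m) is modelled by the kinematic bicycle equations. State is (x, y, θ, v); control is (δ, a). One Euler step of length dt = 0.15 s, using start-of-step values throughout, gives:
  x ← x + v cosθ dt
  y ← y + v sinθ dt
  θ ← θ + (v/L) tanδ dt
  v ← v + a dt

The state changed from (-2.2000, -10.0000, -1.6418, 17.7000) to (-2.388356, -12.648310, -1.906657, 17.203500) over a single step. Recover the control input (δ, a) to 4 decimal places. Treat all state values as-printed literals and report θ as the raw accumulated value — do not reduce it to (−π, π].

a = (v'−v)/dt = (-0.496500)/0.15 = -3.3100
Δθ = θ'−θ = -0.264857;  (v·dt/L) = 17.7000·0.15/3.4 = 0.780882
tan δ = Δθ·L/(v·dt) = -0.339177  →  δ = -0.3270

δ = -0.3270, a = -3.3100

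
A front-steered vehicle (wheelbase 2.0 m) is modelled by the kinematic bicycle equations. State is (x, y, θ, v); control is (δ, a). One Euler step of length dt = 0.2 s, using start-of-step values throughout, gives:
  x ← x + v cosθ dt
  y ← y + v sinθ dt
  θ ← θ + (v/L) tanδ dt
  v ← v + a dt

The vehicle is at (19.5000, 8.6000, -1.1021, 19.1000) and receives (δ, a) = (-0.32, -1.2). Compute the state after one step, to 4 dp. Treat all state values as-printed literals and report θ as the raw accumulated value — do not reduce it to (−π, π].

(21.2256, 5.1920, -1.7351, 18.8600)

x' = 19.5000 + 19.1000·cos(-1.1021)·0.2 = 21.2256
y' = 8.6000 + 19.1000·sin(-1.1021)·0.2 = 5.1920
θ' = -1.1021 + (19.1000/2.0)·tan(-0.32)·0.2 = -1.7351
v' = 19.1000 − 1.2000·0.2 = 18.8600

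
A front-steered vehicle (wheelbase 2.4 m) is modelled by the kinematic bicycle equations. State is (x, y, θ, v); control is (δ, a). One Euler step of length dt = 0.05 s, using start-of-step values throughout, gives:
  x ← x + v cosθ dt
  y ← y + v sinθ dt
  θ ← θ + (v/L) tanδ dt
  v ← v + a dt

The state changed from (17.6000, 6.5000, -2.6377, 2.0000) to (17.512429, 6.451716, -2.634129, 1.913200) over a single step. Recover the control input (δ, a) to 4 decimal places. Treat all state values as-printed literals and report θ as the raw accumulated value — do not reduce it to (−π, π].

a = (v'−v)/dt = (-0.086800)/0.05 = -1.7360
Δθ = θ'−θ = 0.003571;  (v·dt/L) = 2.0000·0.05/2.4 = 0.041667
tan δ = Δθ·L/(v·dt) = 0.085704  →  δ = 0.0855

δ = 0.0855, a = -1.7360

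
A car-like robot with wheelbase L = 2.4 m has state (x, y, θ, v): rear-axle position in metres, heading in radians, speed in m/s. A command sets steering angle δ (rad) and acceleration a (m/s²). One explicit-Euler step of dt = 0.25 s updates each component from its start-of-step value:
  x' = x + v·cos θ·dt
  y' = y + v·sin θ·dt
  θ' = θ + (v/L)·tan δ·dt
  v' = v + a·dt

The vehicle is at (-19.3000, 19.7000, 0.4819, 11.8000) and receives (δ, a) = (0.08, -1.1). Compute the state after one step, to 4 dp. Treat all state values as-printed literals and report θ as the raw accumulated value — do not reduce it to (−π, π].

x' = -19.3000 + 11.8000·cos(0.4819)·0.25 = -16.6860
y' = 19.7000 + 11.8000·sin(0.4819)·0.25 = 21.0672
θ' = 0.4819 + (11.8000/2.4)·tan(0.08)·0.25 = 0.5804
v' = 11.8000 − 1.1000·0.25 = 11.5250

(-16.6860, 21.0672, 0.5804, 11.5250)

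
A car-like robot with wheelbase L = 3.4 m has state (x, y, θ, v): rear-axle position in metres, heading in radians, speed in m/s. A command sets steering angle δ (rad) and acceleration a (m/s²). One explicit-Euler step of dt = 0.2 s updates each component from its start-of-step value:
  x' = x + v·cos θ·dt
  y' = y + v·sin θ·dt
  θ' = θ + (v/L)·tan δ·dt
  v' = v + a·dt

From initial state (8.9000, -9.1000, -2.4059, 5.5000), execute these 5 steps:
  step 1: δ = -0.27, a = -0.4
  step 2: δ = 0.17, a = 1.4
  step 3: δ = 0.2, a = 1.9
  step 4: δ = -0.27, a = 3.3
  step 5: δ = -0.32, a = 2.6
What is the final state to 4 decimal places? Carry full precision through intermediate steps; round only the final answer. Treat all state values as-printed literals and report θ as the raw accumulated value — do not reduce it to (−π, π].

after step 1 (δ=-0.27, a=-0.4): (8.084497, -9.838211, -2.495439, 5.420000)
after step 2 (δ=0.17, a=1.4): (7.219025, -10.490909, -2.440711, 5.700000)
after step 3 (δ=0.2, a=1.9): (6.347753, -11.226085, -2.372744, 6.080000)
after step 4 (δ=-0.27, a=3.3): (5.473800, -12.071580, -2.471725, 6.740000)
after step 5 (δ=-0.32, a=2.6): (4.417097, -12.908529, -2.603112, 7.260000)

(4.4171, -12.9085, -2.6031, 7.2600)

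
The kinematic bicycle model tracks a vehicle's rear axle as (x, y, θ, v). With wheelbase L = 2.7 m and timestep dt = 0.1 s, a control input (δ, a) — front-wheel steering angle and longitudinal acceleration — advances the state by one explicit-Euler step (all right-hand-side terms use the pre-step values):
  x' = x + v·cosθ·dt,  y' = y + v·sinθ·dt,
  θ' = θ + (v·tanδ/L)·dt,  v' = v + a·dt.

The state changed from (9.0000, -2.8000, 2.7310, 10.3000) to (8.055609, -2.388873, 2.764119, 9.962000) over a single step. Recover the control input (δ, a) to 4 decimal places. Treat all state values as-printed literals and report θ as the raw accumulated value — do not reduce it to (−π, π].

a = (v'−v)/dt = (-0.338000)/0.1 = -3.3800
Δθ = θ'−θ = 0.033119;  (v·dt/L) = 10.3000·0.1/2.7 = 0.381481
tan δ = Δθ·L/(v·dt) = 0.086817  →  δ = 0.0866

δ = 0.0866, a = -3.3800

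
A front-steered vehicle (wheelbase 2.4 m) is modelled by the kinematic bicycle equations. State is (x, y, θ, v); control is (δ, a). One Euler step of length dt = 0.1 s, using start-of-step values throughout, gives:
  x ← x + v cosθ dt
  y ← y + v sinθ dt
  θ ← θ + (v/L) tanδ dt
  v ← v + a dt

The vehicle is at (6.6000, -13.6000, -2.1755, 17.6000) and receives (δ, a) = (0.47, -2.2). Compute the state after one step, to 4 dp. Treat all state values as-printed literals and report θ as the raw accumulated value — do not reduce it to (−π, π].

x' = 6.6000 + 17.6000·cos(-2.1755)·0.1 = 5.5994
y' = -13.6000 + 17.6000·sin(-2.1755)·0.1 = -15.0479
θ' = -2.1755 + (17.6000/2.4)·tan(0.47)·0.1 = -1.8030
v' = 17.6000 − 2.2000·0.1 = 17.3800

(5.5994, -15.0479, -1.8030, 17.3800)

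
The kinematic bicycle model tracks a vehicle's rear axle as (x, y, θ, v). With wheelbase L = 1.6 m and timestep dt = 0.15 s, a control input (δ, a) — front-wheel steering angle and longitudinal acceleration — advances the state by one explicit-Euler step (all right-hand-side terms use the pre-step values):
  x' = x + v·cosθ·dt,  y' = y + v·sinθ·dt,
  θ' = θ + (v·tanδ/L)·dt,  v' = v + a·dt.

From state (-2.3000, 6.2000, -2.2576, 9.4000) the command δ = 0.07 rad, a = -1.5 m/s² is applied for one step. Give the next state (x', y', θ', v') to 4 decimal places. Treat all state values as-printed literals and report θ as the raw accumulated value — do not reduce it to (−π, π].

(-3.1940, 5.1097, -2.1958, 9.1750)

x' = -2.3000 + 9.4000·cos(-2.2576)·0.15 = -3.1940
y' = 6.2000 + 9.4000·sin(-2.2576)·0.15 = 5.1097
θ' = -2.2576 + (9.4000/1.6)·tan(0.07)·0.15 = -2.1958
v' = 9.4000 − 1.5000·0.15 = 9.1750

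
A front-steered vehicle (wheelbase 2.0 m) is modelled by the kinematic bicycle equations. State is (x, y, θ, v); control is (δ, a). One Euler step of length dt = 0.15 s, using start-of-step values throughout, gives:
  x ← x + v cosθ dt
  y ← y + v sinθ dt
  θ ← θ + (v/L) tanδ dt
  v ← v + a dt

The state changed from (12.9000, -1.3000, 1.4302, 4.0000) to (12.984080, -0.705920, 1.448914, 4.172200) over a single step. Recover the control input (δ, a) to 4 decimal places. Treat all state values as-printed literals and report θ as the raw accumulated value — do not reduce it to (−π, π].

a = (v'−v)/dt = (0.172200)/0.15 = 1.1480
Δθ = θ'−θ = 0.018714;  (v·dt/L) = 4.0000·0.15/2.0 = 0.300000
tan δ = Δθ·L/(v·dt) = 0.062380  →  δ = 0.0623

δ = 0.0623, a = 1.1480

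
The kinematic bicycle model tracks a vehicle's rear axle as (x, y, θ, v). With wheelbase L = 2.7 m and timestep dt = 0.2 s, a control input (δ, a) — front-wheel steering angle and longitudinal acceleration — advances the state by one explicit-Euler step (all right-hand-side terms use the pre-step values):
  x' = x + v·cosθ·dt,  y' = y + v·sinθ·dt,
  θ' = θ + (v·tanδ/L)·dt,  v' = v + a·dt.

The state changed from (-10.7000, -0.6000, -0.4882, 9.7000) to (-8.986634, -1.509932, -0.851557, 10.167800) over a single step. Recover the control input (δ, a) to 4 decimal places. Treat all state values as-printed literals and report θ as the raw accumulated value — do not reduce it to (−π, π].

a = (v'−v)/dt = (0.467800)/0.2 = 2.3390
Δθ = θ'−θ = -0.363357;  (v·dt/L) = 9.7000·0.2/2.7 = 0.718519
tan δ = Δθ·L/(v·dt) = -0.505703  →  δ = -0.4682

δ = -0.4682, a = 2.3390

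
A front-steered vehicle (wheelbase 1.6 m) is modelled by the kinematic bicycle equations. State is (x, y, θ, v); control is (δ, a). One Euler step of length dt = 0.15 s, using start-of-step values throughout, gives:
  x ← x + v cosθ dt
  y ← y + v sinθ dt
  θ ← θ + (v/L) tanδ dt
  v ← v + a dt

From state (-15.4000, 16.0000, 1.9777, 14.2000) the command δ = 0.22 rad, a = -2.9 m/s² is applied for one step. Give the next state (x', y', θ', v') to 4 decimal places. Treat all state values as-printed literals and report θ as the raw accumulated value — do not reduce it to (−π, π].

x' = -15.4000 + 14.2000·cos(1.9777)·0.15 = -16.2430
y' = 16.0000 + 14.2000·sin(1.9777)·0.15 = 17.9561
θ' = 1.9777 + (14.2000/1.6)·tan(0.22)·0.15 = 2.2754
v' = 14.2000 − 2.9000·0.15 = 13.7650

(-16.2430, 17.9561, 2.2754, 13.7650)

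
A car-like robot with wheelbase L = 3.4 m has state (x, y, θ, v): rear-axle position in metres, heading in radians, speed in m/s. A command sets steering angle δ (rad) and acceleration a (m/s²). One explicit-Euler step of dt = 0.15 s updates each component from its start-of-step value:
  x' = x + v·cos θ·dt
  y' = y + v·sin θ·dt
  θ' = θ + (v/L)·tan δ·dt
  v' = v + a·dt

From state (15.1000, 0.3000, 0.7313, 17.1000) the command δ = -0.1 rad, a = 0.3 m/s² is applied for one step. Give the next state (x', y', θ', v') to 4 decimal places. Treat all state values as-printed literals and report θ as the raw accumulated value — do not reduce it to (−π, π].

(17.0091, 2.0130, 0.6556, 17.1450)

x' = 15.1000 + 17.1000·cos(0.7313)·0.15 = 17.0091
y' = 0.3000 + 17.1000·sin(0.7313)·0.15 = 2.0130
θ' = 0.7313 + (17.1000/3.4)·tan(-0.1)·0.15 = 0.6556
v' = 17.1000 + 0.3000·0.15 = 17.1450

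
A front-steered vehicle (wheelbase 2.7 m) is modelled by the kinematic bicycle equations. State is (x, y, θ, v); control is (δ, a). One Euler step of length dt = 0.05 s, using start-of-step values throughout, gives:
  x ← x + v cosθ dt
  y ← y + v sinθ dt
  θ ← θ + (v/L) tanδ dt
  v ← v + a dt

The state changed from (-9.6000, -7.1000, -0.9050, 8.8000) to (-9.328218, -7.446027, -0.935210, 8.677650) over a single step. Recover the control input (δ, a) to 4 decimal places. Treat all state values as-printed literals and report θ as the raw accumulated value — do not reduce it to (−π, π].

a = (v'−v)/dt = (-0.122350)/0.05 = -2.4470
Δθ = θ'−θ = -0.030210;  (v·dt/L) = 8.8000·0.05/2.7 = 0.162963
tan δ = Δθ·L/(v·dt) = -0.185380  →  δ = -0.1833

δ = -0.1833, a = -2.4470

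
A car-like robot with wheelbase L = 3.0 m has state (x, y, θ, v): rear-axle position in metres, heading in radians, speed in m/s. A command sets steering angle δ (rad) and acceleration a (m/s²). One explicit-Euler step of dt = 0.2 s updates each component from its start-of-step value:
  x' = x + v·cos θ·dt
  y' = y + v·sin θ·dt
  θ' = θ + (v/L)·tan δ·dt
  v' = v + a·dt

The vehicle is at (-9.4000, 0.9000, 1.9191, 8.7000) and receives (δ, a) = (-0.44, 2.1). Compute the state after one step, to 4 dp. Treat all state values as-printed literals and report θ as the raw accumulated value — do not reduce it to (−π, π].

x' = -9.4000 + 8.7000·cos(1.9191)·0.2 = -9.9939
y' = 0.9000 + 8.7000·sin(1.9191)·0.2 = 2.5355
θ' = 1.9191 + (8.7000/3.0)·tan(-0.44)·0.2 = 1.6460
v' = 8.7000 + 2.1000·0.2 = 9.1200

(-9.9939, 2.5355, 1.6460, 9.1200)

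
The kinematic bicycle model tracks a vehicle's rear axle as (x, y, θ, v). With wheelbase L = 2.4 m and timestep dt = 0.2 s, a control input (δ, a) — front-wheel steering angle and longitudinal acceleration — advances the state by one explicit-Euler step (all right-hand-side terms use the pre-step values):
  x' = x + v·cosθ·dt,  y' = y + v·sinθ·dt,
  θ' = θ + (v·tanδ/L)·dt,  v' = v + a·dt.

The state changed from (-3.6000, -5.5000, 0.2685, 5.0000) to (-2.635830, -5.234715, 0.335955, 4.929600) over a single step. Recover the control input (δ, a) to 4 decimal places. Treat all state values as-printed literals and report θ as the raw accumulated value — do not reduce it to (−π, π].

δ = 0.1605, a = -0.3520

a = (v'−v)/dt = (-0.070400)/0.2 = -0.3520
Δθ = θ'−θ = 0.067455;  (v·dt/L) = 5.0000·0.2/2.4 = 0.416667
tan δ = Δθ·L/(v·dt) = 0.161892  →  δ = 0.1605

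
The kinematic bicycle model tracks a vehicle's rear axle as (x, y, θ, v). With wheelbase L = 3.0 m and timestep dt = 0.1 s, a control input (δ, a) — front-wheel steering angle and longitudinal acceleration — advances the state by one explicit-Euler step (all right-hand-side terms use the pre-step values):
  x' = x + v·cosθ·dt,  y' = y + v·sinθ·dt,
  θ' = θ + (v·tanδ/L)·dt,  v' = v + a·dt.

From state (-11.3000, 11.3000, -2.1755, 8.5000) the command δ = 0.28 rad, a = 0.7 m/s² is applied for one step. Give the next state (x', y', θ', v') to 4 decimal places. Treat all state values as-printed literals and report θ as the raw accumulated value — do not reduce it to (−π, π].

x' = -11.3000 + 8.5000·cos(-2.1755)·0.1 = -11.7832
y' = 11.3000 + 8.5000·sin(-2.1755)·0.1 = 10.6007
θ' = -2.1755 + (8.5000/3.0)·tan(0.28)·0.1 = -2.0940
v' = 8.5000 + 0.7000·0.1 = 8.5700

(-11.7832, 10.6007, -2.0940, 8.5700)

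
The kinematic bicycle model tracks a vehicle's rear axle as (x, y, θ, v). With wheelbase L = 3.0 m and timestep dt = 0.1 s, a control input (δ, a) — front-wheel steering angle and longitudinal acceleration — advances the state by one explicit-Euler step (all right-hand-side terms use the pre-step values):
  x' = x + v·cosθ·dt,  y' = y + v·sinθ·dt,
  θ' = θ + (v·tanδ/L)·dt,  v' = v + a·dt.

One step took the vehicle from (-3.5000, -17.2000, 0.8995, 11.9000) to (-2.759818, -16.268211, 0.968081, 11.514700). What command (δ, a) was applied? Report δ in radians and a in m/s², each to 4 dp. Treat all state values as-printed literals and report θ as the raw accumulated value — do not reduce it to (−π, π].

a = (v'−v)/dt = (-0.385300)/0.1 = -3.8530
Δθ = θ'−θ = 0.068581;  (v·dt/L) = 11.9000·0.1/3.0 = 0.396667
tan δ = Δθ·L/(v·dt) = 0.172893  →  δ = 0.1712

δ = 0.1712, a = -3.8530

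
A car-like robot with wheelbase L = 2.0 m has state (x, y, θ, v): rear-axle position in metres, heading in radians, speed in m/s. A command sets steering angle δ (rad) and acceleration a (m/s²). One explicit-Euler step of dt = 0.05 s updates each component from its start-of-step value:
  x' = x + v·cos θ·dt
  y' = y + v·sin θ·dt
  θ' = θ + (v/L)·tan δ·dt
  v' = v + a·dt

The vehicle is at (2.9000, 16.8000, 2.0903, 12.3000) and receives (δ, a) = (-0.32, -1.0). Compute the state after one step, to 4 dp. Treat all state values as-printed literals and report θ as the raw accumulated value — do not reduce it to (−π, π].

(2.5947, 17.3339, 1.9884, 12.2500)

x' = 2.9000 + 12.3000·cos(2.0903)·0.05 = 2.5947
y' = 16.8000 + 12.3000·sin(2.0903)·0.05 = 17.3339
θ' = 2.0903 + (12.3000/2.0)·tan(-0.32)·0.05 = 1.9884
v' = 12.3000 − 1.0000·0.05 = 12.2500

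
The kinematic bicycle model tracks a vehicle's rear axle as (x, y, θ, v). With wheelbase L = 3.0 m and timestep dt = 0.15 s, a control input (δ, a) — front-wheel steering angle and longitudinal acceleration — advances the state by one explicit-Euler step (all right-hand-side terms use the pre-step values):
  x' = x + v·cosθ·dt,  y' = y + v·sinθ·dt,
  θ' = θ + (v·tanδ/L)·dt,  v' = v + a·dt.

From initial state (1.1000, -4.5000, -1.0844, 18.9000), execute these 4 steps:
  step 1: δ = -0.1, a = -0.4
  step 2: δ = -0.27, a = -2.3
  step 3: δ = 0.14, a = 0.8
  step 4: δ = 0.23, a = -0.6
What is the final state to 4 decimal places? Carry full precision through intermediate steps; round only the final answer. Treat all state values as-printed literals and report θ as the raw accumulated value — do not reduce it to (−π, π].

after step 1 (δ=-0.1, a=-0.4): (2.425201, -7.006206, -1.179216, 18.840000)
after step 2 (δ=-0.27, a=-2.3): (3.503743, -9.618298, -1.439922, 18.495000)
after step 3 (δ=0.14, a=0.8): (3.865784, -12.368823, -1.309605, 18.615000)
after step 4 (δ=0.23, a=-0.6): (4.586831, -15.066368, -1.091676, 18.525000)

(4.5868, -15.0664, -1.0917, 18.5250)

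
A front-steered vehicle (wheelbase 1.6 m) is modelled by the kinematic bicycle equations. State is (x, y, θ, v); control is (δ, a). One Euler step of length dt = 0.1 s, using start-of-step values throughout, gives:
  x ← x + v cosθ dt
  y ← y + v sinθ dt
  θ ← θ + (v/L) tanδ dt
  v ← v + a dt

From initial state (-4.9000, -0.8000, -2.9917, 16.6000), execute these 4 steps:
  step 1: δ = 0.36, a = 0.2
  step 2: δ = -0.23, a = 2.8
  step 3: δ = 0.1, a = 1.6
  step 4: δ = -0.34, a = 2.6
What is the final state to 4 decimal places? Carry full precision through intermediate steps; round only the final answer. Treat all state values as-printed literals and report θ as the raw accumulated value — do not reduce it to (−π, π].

after step 1 (δ=0.36, a=0.2): (-6.541387, -1.047891, -2.601182, 16.620000)
after step 2 (δ=-0.23, a=2.8): (-7.966547, -1.902970, -2.844398, 16.900000)
after step 3 (δ=0.1, a=1.6): (-9.582461, -2.397868, -2.738420, 17.060000)
after step 4 (δ=-0.34, a=2.6): (-11.151675, -3.067197, -3.115592, 17.320000)

(-11.1517, -3.0672, -3.1156, 17.3200)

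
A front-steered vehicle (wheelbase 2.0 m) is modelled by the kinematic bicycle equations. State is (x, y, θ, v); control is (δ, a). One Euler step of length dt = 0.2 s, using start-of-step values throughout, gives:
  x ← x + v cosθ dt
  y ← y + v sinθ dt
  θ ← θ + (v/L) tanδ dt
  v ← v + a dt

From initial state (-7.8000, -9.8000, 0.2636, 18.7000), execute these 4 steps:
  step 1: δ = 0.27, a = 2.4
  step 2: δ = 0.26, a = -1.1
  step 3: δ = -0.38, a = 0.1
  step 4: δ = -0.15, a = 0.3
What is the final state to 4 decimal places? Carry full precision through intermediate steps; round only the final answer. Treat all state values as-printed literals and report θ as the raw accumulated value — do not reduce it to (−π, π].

after step 1 (δ=0.27, a=2.4): (-4.189186, -8.825514, 0.781138, 19.180000)
after step 2 (δ=0.26, a=-1.1): (-1.465193, -6.124633, 1.291367, 18.960000)
after step 3 (δ=-0.38, a=0.1): (-0.419332, -2.479713, 0.534081, 18.980000)
after step 4 (δ=-0.15, a=0.3): (2.848026, -0.547360, 0.247226, 19.040000)

(2.8480, -0.5474, 0.2472, 19.0400)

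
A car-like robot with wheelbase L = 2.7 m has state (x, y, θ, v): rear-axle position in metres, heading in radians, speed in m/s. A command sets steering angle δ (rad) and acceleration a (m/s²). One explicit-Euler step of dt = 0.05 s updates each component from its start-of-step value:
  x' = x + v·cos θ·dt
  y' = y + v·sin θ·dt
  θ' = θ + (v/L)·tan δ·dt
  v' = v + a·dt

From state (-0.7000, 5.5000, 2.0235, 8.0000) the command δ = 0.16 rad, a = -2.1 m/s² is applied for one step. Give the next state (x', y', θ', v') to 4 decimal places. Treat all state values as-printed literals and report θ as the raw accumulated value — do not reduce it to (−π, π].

(-0.8750, 5.8597, 2.0474, 7.8950)

x' = -0.7000 + 8.0000·cos(2.0235)·0.05 = -0.8750
y' = 5.5000 + 8.0000·sin(2.0235)·0.05 = 5.8597
θ' = 2.0235 + (8.0000/2.7)·tan(0.16)·0.05 = 2.0474
v' = 8.0000 − 2.1000·0.05 = 7.8950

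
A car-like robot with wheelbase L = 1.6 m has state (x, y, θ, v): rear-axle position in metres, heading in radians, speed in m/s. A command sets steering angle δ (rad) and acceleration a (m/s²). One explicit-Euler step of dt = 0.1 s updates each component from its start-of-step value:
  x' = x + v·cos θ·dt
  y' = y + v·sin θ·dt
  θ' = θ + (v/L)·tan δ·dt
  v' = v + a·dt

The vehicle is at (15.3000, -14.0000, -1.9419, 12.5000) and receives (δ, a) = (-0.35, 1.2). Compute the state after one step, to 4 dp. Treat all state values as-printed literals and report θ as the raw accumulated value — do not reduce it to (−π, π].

(14.8467, -15.1649, -2.2271, 12.6200)

x' = 15.3000 + 12.5000·cos(-1.9419)·0.1 = 14.8467
y' = -14.0000 + 12.5000·sin(-1.9419)·0.1 = -15.1649
θ' = -1.9419 + (12.5000/1.6)·tan(-0.35)·0.1 = -2.2271
v' = 12.5000 + 1.2000·0.1 = 12.6200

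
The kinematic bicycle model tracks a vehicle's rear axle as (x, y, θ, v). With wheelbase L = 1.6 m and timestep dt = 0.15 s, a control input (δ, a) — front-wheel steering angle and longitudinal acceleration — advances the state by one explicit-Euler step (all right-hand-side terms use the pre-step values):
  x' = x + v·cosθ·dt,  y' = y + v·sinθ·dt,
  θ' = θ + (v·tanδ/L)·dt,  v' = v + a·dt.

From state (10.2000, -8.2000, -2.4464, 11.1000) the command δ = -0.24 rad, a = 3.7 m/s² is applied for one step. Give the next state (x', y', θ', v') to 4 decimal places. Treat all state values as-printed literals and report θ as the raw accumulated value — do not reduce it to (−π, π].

(8.9214, -9.2665, -2.7011, 11.6550)

x' = 10.2000 + 11.1000·cos(-2.4464)·0.15 = 8.9214
y' = -8.2000 + 11.1000·sin(-2.4464)·0.15 = -9.2665
θ' = -2.4464 + (11.1000/1.6)·tan(-0.24)·0.15 = -2.7011
v' = 11.1000 + 3.7000·0.15 = 11.6550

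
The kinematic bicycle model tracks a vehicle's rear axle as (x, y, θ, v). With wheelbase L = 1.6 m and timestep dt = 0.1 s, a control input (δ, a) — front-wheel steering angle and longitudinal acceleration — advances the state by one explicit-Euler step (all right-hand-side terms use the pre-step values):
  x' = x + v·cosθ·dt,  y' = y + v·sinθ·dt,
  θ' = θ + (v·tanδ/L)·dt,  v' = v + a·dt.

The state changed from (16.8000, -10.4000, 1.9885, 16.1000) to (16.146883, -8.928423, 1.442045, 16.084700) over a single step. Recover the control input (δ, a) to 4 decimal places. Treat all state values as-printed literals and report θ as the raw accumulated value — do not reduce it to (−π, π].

a = (v'−v)/dt = (-0.015300)/0.1 = -0.1530
Δθ = θ'−θ = -0.546455;  (v·dt/L) = 16.1000·0.1/1.6 = 1.006250
tan δ = Δθ·L/(v·dt) = -0.543061  →  δ = -0.4975

δ = -0.4975, a = -0.1530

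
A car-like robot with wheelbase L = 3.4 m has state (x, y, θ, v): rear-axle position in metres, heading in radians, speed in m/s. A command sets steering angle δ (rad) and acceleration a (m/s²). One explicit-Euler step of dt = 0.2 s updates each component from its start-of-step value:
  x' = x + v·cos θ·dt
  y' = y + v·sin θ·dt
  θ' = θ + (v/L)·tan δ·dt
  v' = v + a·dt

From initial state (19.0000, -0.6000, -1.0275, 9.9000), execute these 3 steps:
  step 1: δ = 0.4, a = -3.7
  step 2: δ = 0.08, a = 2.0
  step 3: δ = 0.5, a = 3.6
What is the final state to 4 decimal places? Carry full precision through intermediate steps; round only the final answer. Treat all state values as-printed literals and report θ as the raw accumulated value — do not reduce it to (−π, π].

after step 1 (δ=0.4, a=-3.7): (20.023582, -2.294898, -0.781285, 9.160000)
after step 2 (δ=0.08, a=2.0): (21.324319, -3.584979, -0.738087, 9.560000)
after step 3 (δ=0.5, a=3.6): (22.738734, -4.871514, -0.430872, 10.280000)

(22.7387, -4.8715, -0.4309, 10.2800)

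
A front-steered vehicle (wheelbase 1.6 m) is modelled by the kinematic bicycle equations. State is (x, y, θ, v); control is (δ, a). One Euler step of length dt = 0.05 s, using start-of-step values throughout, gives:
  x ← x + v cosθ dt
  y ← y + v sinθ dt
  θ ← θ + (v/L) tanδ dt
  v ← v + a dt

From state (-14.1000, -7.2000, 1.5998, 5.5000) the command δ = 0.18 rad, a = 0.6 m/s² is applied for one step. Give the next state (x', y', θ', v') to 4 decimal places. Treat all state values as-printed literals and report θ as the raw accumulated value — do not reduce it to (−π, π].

x' = -14.1000 + 5.5000·cos(1.5998)·0.05 = -14.1080
y' = -7.2000 + 5.5000·sin(1.5998)·0.05 = -6.9251
θ' = 1.5998 + (5.5000/1.6)·tan(0.18)·0.05 = 1.6311
v' = 5.5000 + 0.6000·0.05 = 5.5300

(-14.1080, -6.9251, 1.6311, 5.5300)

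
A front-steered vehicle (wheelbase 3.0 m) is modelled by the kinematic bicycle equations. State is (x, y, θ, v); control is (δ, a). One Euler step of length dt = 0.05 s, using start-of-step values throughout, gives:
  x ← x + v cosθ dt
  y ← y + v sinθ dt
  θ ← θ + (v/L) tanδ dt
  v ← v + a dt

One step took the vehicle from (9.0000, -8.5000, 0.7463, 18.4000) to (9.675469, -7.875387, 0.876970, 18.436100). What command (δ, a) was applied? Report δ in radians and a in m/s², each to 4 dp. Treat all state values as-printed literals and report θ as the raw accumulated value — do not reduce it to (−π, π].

δ = 0.4028, a = 0.7220

a = (v'−v)/dt = (0.036100)/0.05 = 0.7220
Δθ = θ'−θ = 0.130670;  (v·dt/L) = 18.4000·0.05/3.0 = 0.306667
tan δ = Δθ·L/(v·dt) = 0.426098  →  δ = 0.4028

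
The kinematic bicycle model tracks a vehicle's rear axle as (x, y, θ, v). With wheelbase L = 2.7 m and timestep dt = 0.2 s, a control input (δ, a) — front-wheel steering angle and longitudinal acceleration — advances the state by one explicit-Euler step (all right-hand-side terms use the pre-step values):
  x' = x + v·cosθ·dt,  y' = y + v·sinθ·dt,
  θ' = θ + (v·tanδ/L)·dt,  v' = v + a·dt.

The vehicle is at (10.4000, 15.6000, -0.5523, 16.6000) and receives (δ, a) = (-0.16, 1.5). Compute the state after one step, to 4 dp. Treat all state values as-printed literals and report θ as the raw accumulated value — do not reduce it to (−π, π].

(13.2264, 13.8582, -0.7507, 16.9000)

x' = 10.4000 + 16.6000·cos(-0.5523)·0.2 = 13.2264
y' = 15.6000 + 16.6000·sin(-0.5523)·0.2 = 13.8582
θ' = -0.5523 + (16.6000/2.7)·tan(-0.16)·0.2 = -0.7507
v' = 16.6000 + 1.5000·0.2 = 16.9000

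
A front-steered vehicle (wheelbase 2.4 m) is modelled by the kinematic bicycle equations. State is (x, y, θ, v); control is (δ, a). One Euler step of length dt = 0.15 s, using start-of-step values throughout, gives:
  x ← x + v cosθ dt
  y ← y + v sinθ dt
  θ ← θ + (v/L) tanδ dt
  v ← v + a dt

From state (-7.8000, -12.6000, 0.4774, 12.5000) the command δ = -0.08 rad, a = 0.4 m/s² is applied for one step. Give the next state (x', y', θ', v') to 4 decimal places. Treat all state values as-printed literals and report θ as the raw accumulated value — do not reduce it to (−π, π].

(-6.1346, -11.7385, 0.4148, 12.5600)

x' = -7.8000 + 12.5000·cos(0.4774)·0.15 = -6.1346
y' = -12.6000 + 12.5000·sin(0.4774)·0.15 = -11.7385
θ' = 0.4774 + (12.5000/2.4)·tan(-0.08)·0.15 = 0.4148
v' = 12.5000 + 0.4000·0.15 = 12.5600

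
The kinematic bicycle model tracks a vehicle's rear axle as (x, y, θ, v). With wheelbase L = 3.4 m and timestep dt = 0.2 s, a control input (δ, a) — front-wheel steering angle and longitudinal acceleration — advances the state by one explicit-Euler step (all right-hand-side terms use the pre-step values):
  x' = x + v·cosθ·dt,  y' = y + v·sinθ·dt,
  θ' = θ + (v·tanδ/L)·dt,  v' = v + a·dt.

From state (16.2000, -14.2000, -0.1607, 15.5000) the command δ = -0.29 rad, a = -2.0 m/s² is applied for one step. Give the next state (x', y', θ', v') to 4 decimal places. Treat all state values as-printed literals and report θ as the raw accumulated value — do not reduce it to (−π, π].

(19.2601, -14.6960, -0.4328, 15.1000)

x' = 16.2000 + 15.5000·cos(-0.1607)·0.2 = 19.2601
y' = -14.2000 + 15.5000·sin(-0.1607)·0.2 = -14.6960
θ' = -0.1607 + (15.5000/3.4)·tan(-0.29)·0.2 = -0.4328
v' = 15.5000 − 2.0000·0.2 = 15.1000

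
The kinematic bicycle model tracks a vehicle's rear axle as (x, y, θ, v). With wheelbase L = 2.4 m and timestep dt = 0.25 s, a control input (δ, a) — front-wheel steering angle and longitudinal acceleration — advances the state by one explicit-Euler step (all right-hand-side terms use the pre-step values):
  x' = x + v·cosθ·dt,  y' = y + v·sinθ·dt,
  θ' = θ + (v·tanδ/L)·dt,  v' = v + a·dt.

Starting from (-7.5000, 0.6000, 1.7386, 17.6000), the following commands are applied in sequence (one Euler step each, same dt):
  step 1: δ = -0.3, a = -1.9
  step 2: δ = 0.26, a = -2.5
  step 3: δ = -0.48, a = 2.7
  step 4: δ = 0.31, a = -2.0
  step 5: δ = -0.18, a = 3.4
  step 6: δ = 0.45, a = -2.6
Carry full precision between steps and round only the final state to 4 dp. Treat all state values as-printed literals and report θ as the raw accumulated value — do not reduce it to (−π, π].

(-0.3884, 23.6754, 1.8901, 16.8750)

after step 1 (δ=-0.3, a=-1.9): (-8.234876, 4.938197, 1.171484, 17.125000)
after step 2 (δ=0.26, a=-2.5): (-6.570389, 8.882635, 1.646027, 16.500000)
after step 3 (δ=-0.48, a=2.7): (-6.880424, 12.995967, 0.751227, 17.175000)
after step 4 (δ=0.31, a=-2.0): (-3.742329, 15.926607, 1.324313, 16.675000)
after step 5 (δ=-0.18, a=3.4): (-2.725175, 19.969363, 1.008236, 17.525000)
after step 6 (δ=0.45, a=-2.6): (-0.388419, 23.675429, 1.890063, 16.875000)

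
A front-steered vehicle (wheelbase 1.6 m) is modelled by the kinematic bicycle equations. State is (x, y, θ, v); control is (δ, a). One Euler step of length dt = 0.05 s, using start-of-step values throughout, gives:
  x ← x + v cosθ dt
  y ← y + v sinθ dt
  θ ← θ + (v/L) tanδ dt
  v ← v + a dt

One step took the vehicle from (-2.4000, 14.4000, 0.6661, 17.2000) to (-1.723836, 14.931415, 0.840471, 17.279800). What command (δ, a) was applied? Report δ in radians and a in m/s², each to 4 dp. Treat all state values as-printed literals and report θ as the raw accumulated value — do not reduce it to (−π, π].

δ = 0.3137, a = 1.5960

a = (v'−v)/dt = (0.079800)/0.05 = 1.5960
Δθ = θ'−θ = 0.174371;  (v·dt/L) = 17.2000·0.05/1.6 = 0.537500
tan δ = Δθ·L/(v·dt) = 0.324411  →  δ = 0.3137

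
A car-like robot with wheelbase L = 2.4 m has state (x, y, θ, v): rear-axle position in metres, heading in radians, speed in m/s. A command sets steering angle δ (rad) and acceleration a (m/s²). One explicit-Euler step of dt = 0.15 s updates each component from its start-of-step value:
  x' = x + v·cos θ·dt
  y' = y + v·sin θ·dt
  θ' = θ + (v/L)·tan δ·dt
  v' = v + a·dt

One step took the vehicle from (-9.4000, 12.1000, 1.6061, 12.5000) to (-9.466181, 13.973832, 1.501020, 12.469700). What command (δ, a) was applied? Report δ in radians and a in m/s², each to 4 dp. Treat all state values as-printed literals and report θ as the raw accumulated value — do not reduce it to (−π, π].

δ = -0.1337, a = -0.2020

a = (v'−v)/dt = (-0.030300)/0.15 = -0.2020
Δθ = θ'−θ = -0.105080;  (v·dt/L) = 12.5000·0.15/2.4 = 0.781250
tan δ = Δθ·L/(v·dt) = -0.134502  →  δ = -0.1337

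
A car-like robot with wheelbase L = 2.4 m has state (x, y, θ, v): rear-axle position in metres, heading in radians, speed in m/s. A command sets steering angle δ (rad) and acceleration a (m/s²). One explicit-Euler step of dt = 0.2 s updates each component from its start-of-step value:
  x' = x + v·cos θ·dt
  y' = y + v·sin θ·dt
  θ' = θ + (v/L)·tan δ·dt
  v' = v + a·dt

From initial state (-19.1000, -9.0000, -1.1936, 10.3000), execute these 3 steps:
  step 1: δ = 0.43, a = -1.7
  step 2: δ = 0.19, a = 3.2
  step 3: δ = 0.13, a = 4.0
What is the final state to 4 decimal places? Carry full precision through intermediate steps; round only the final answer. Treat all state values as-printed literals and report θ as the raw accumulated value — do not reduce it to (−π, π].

(-15.2533, -13.6107, -0.5248, 11.4000)

after step 1 (δ=0.43, a=-1.7): (-18.341270, -10.915184, -0.799950, 9.960000)
after step 2 (δ=0.19, a=3.2): (-16.953360, -12.344088, -0.640325, 10.600000)
after step 3 (δ=0.13, a=4.0): (-15.253328, -13.610695, -0.524840, 11.400000)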